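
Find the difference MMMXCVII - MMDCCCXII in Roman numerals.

MMMXCVII = 3097
MMDCCCXII = 2812
3097 - 2812 = 285

CCLXXXV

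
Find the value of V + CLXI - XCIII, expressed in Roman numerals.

V = 5, CLXI = 161, XCIII = 93
5 + 161 = 166
166 - 93 = 73

LXXIII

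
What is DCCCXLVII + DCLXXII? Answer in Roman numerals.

DCCCXLVII = 847
DCLXXII = 672
847 + 672 = 1519

MDXIX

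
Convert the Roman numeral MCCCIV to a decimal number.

MCCCIV: M=1000, C=100, C=100, C=100, IV=4
1000 + 100 + 100 + 100 + 4 = 1304

1304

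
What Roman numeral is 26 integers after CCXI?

CCXI = 211
211 + 26 = 237

CCXXXVII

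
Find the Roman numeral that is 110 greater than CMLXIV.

CMLXIV = 964
964 + 110 = 1074

MLXXIV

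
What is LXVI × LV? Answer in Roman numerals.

LXVI = 66
LV = 55
66 × 55 = 3630

MMMDCXXX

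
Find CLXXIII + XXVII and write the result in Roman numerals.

CLXXIII = 173
XXVII = 27
173 + 27 = 200

CC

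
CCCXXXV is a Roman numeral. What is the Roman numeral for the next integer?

CCCXXXV = 335; next is 336

CCCXXXVI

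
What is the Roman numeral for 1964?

Convert 1964 to Roman numerals:
  1964 contains 1×1000 (M)
  964 contains 1×900 (CM)
  64 contains 1×50 (L)
  14 contains 1×10 (X)
  4 contains 1×4 (IV)

MCMLXIV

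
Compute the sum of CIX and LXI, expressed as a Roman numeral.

CIX = 109
LXI = 61
109 + 61 = 170

CLXX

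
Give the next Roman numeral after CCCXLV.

CCCXLV = 345; next is 346

CCCXLVI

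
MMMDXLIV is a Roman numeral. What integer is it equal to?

MMMDXLIV: M=1000, M=1000, M=1000, D=500, XL=40, IV=4
1000 + 1000 + 1000 + 500 + 40 + 4 = 3544

3544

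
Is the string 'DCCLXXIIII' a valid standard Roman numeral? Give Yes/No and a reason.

'DCCLXXIIII': More than 3 consecutive I's

No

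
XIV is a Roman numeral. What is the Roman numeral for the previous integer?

XIV = 14, so the previous integer is 14 - 1 = 13

XIII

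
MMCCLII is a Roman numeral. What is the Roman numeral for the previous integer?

MMCCLII = 2252; previous is 2251

MMCCLI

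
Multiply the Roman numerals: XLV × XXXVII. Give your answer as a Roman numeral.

XLV = 45
XXXVII = 37
45 × 37 = 1665

MDCLXV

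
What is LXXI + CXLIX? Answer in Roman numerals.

LXXI = 71
CXLIX = 149
71 + 149 = 220

CCXX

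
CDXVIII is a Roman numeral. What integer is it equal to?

CDXVIII: CD=400, X=10, V=5, I=1, I=1, I=1
400 + 10 + 5 + 1 + 1 + 1 = 418

418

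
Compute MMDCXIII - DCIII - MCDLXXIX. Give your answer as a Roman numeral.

MMDCXIII = 2613, DCIII = 603, MCDLXXIX = 1479
2613 - 603 = 2010
2010 - 1479 = 531

DXXXI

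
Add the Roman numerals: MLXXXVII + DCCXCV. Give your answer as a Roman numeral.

MLXXXVII = 1087
DCCXCV = 795
1087 + 795 = 1882

MDCCCLXXXII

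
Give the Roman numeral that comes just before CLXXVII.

CLXXVII = 177; previous is 176

CLXXVI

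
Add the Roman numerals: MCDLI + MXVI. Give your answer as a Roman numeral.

MCDLI = 1451
MXVI = 1016
1451 + 1016 = 2467

MMCDLXVII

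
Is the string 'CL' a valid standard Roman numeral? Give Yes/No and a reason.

'CL': Check the rules: uses only the symbols I, V, X, L, C, D, M; no symbol is repeated more than three times in a row; V, L and D each appear at most once; no smaller symbol precedes a larger one (values never increase from left to right). Value: C (100) + L (50) = 150. So it is a valid standard Roman numeral.

Yes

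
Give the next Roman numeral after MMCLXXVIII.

MMCLXXVIII = 2178, so the next integer is 2178 + 1 = 2179

MMCLXXIX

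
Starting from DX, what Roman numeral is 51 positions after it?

DX = 510
510 + 51 = 561

DLXI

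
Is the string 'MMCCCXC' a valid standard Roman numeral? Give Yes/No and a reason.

'MMCCCXC': Check the rules: uses only the symbols I, V, X, L, C, D, M; no symbol is repeated more than three times in a row; V, L and D each appear at most once; the only place a smaller symbol precedes a larger one is the allowed subtractive pair XC, the symbol right after such a pair (if any) is smaller than the pair's first symbol, and otherwise the values never increase from left to right. Value: M (1000) + M (1000) + C (100) + C (100) + C (100) + XC (90) = 2390. So it is a valid standard Roman numeral.

Yes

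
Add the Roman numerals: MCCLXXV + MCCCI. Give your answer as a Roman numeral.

MCCLXXV = 1275
MCCCI = 1301
1275 + 1301 = 2576

MMDLXXVI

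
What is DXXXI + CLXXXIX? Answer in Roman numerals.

DXXXI = 531
CLXXXIX = 189
531 + 189 = 720

DCCXX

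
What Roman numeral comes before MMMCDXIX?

MMMCDXIX = 3419; previous is 3418

MMMCDXVIII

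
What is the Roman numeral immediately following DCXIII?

DCXIII = 613; next is 614

DCXIV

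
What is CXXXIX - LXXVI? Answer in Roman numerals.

CXXXIX = 139
LXXVI = 76
139 - 76 = 63

LXIII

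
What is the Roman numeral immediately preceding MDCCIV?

MDCCIV = 1704; previous is 1703

MDCCIII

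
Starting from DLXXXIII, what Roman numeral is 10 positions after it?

DLXXXIII = 583
583 + 10 = 593

DXCIII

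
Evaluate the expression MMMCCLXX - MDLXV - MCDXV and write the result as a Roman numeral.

MMMCCLXX = 3270, MDLXV = 1565, MCDXV = 1415
3270 - 1565 = 1705
1705 - 1415 = 290

CCXC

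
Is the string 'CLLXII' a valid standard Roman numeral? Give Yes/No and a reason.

'CLLXII': L should not appear more than once

No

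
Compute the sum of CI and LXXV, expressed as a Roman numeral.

CI = 101
LXXV = 75
101 + 75 = 176

CLXXVI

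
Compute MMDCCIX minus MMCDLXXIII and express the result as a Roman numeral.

MMDCCIX = 2709
MMCDLXXIII = 2473
2709 - 2473 = 236

CCXXXVI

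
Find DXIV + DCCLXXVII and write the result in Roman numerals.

DXIV = 514
DCCLXXVII = 777
514 + 777 = 1291

MCCXCI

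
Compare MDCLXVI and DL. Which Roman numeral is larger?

MDCLXVI = 1666
DL = 550
1666 is larger

MDCLXVI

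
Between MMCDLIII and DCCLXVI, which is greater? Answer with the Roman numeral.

MMCDLIII = 2453
DCCLXVI = 766
2453 is larger

MMCDLIII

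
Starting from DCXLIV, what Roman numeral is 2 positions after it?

DCXLIV = 644
644 + 2 = 646

DCXLVI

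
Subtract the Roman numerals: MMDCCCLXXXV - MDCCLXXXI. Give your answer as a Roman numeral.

MMDCCCLXXXV = 2885
MDCCLXXXI = 1781
2885 - 1781 = 1104

MCIV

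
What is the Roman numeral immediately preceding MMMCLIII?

MMMCLIII = 3153, so the previous integer is 3153 - 1 = 3152

MMMCLII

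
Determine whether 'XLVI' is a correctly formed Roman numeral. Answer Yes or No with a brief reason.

'XLVI': Check the rules: uses only the symbols I, V, X, L, C, D, M; no symbol is repeated more than three times in a row; V, L and D each appear at most once; the only place a smaller symbol precedes a larger one is the allowed subtractive pair XL, the symbol right after such a pair (if any) is smaller than the pair's first symbol, and otherwise the values never increase from left to right. Value: XL (40) + V (5) + I (1) = 46. So it is a valid standard Roman numeral.

Yes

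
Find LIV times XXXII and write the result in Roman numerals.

LIV = 54
XXXII = 32
54 × 32 = 1728

MDCCXXVIII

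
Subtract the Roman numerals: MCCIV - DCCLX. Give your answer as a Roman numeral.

MCCIV = 1204
DCCLX = 760
1204 - 760 = 444

CDXLIV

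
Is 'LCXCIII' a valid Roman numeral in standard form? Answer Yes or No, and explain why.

'LCXCIII': Invalid subtractive combination: LC

No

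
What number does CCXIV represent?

CCXIV: C=100, C=100, X=10, IV=4
100 + 100 + 10 + 4 = 214

214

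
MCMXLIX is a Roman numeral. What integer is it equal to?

MCMXLIX: M=1000, CM=900, XL=40, IX=9
1000 + 900 + 40 + 9 = 1949

1949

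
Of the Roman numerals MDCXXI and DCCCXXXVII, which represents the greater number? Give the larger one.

MDCXXI = 1621
DCCCXXXVII = 837
1621 is larger

MDCXXI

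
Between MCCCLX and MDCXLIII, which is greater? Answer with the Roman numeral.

MCCCLX = 1360
MDCXLIII = 1643
1643 is larger

MDCXLIII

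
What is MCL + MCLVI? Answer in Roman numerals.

MCL = 1150
MCLVI = 1156
1150 + 1156 = 2306

MMCCCVI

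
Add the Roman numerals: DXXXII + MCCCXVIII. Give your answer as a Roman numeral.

DXXXII = 532
MCCCXVIII = 1318
532 + 1318 = 1850

MDCCCL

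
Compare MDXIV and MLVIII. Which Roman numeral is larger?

MDXIV = 1514
MLVIII = 1058
1514 is larger

MDXIV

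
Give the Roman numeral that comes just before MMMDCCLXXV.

MMMDCCLXXV = 3775, so the previous integer is 3775 - 1 = 3774

MMMDCCLXXIV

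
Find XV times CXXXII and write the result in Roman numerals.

XV = 15
CXXXII = 132
15 × 132 = 1980

MCMLXXX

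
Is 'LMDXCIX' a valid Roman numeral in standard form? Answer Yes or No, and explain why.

'LMDXCIX': Invalid subtractive combination: LM

No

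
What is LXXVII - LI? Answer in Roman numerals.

LXXVII = 77
LI = 51
77 - 51 = 26

XXVI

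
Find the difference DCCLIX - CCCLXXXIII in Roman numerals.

DCCLIX = 759
CCCLXXXIII = 383
759 - 383 = 376

CCCLXXVI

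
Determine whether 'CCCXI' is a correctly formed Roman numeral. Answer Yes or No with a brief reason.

'CCCXI': Check the rules: uses only the symbols I, V, X, L, C, D, M; no symbol is repeated more than three times in a row; V, L and D each appear at most once; no smaller symbol precedes a larger one (values never increase from left to right). Value: C (100) + C (100) + C (100) + X (10) + I (1) = 311. So it is a valid standard Roman numeral.

Yes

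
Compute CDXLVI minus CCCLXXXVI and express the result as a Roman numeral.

CDXLVI = 446
CCCLXXXVI = 386
446 - 386 = 60

LX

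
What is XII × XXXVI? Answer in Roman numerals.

XII = 12
XXXVI = 36
12 × 36 = 432

CDXXXII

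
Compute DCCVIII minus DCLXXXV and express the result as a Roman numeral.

DCCVIII = 708
DCLXXXV = 685
708 - 685 = 23

XXIII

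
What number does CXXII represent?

CXXII: C=100, X=10, X=10, I=1, I=1
100 + 10 + 10 + 1 + 1 = 122

122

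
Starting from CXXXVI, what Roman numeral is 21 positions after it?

CXXXVI = 136
136 + 21 = 157

CLVII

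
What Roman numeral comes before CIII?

CIII = 103, so the previous integer is 103 - 1 = 102

CII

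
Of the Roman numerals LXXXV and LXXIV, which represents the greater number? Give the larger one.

LXXXV = 85
LXXIV = 74
85 is larger

LXXXV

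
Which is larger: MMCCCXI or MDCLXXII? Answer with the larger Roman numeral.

MMCCCXI = 2311
MDCLXXII = 1672
2311 is larger

MMCCCXI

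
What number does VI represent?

VI: V=5, I=1
5 + 1 = 6

6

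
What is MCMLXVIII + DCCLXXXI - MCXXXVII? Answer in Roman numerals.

MCMLXVIII = 1968, DCCLXXXI = 781, MCXXXVII = 1137
1968 + 781 = 2749
2749 - 1137 = 1612

MDCXII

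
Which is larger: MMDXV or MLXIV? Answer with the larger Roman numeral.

MMDXV = 2515
MLXIV = 1064
2515 is larger

MMDXV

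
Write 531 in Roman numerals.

Convert 531 to Roman numerals:
  531 contains 1×500 (D)
  31 contains 3×10 (XXX)
  1 contains 1×1 (I)

DXXXI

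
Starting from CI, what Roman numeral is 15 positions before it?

CI = 101
101 - 15 = 86

LXXXVI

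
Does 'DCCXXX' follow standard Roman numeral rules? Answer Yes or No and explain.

'DCCXXX': Check the rules: uses only the symbols I, V, X, L, C, D, M; no symbol is repeated more than three times in a row; V, L and D each appear at most once; no smaller symbol precedes a larger one (values never increase from left to right). Value: D (500) + C (100) + C (100) + X (10) + X (10) + X (10) = 730. So it is a valid standard Roman numeral.

Yes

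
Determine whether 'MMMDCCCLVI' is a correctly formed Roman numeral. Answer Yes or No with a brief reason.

'MMMDCCCLVI': Check the rules: uses only the symbols I, V, X, L, C, D, M; no symbol is repeated more than three times in a row; V, L and D each appear at most once; no smaller symbol precedes a larger one (values never increase from left to right). Value: M (1000) + M (1000) + M (1000) + D (500) + C (100) + C (100) + C (100) + L (50) + V (5) + I (1) = 3856. So it is a valid standard Roman numeral.

Yes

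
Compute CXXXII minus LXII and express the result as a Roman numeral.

CXXXII = 132
LXII = 62
132 - 62 = 70

LXX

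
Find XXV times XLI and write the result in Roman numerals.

XXV = 25
XLI = 41
25 × 41 = 1025

MXXV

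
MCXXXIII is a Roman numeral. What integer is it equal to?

MCXXXIII: M=1000, C=100, X=10, X=10, X=10, I=1, I=1, I=1
1000 + 100 + 10 + 10 + 10 + 1 + 1 + 1 = 1133

1133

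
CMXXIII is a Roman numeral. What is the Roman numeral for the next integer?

CMXXIII = 923; next is 924

CMXXIV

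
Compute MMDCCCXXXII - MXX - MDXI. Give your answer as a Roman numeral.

MMDCCCXXXII = 2832, MXX = 1020, MDXI = 1511
2832 - 1020 = 1812
1812 - 1511 = 301

CCCI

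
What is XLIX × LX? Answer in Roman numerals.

XLIX = 49
LX = 60
49 × 60 = 2940

MMCMXL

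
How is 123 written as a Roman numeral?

Convert 123 to Roman numerals:
  123 contains 1×100 (C)
  23 contains 2×10 (XX)
  3 contains 3×1 (III)

CXXIII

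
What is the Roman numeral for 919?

Convert 919 to Roman numerals:
  919 contains 1×900 (CM)
  19 contains 1×10 (X)
  9 contains 1×9 (IX)

CMXIX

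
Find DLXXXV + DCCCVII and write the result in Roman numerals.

DLXXXV = 585
DCCCVII = 807
585 + 807 = 1392

MCCCXCII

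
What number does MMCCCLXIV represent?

MMCCCLXIV: M=1000, M=1000, C=100, C=100, C=100, L=50, X=10, IV=4
1000 + 1000 + 100 + 100 + 100 + 50 + 10 + 4 = 2364

2364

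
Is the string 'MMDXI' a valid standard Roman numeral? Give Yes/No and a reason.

'MMDXI': Check the rules: uses only the symbols I, V, X, L, C, D, M; no symbol is repeated more than three times in a row; V, L and D each appear at most once; no smaller symbol precedes a larger one (values never increase from left to right). Value: M (1000) + M (1000) + D (500) + X (10) + I (1) = 2511. So it is a valid standard Roman numeral.

Yes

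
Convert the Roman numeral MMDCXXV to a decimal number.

MMDCXXV: M=1000, M=1000, D=500, C=100, X=10, X=10, V=5
1000 + 1000 + 500 + 100 + 10 + 10 + 5 = 2625

2625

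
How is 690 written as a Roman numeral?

Convert 690 to Roman numerals:
  690 contains 1×500 (D)
  190 contains 1×100 (C)
  90 contains 1×90 (XC)

DCXC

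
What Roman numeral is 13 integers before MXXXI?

MXXXI = 1031
1031 - 13 = 1018

MXVIII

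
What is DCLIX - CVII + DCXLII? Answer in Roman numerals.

DCLIX = 659, CVII = 107, DCXLII = 642
659 - 107 = 552
552 + 642 = 1194

MCXCIV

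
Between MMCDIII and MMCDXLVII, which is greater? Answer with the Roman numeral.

MMCDIII = 2403
MMCDXLVII = 2447
2447 is larger

MMCDXLVII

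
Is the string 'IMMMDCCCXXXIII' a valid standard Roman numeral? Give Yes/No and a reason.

'IMMMDCCCXXXIII': Invalid subtractive combination: IM

No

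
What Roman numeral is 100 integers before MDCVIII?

MDCVIII = 1608
1608 - 100 = 1508

MDVIII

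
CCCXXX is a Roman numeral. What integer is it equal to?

CCCXXX: C=100, C=100, C=100, X=10, X=10, X=10
100 + 100 + 100 + 10 + 10 + 10 = 330

330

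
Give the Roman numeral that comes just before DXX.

DXX = 520; previous is 519

DXIX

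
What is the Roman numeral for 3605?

Convert 3605 to Roman numerals:
  3605 contains 3×1000 (MMM)
  605 contains 1×500 (D)
  105 contains 1×100 (C)
  5 contains 1×5 (V)

MMMDCV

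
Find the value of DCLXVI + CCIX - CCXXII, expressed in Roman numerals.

DCLXVI = 666, CCIX = 209, CCXXII = 222
666 + 209 = 875
875 - 222 = 653

DCLIII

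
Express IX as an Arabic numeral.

IX: IX=9

9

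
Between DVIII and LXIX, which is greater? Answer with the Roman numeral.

DVIII = 508
LXIX = 69
508 is larger

DVIII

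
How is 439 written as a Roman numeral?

Convert 439 to Roman numerals:
  439 contains 1×400 (CD)
  39 contains 3×10 (XXX)
  9 contains 1×9 (IX)

CDXXXIX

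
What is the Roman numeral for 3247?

Convert 3247 to Roman numerals:
  3247 contains 3×1000 (MMM)
  247 contains 2×100 (CC)
  47 contains 1×40 (XL)
  7 contains 1×5 (V)
  2 contains 2×1 (II)

MMMCCXLVII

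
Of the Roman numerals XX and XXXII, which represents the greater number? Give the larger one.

XX = 20
XXXII = 32
32 is larger

XXXII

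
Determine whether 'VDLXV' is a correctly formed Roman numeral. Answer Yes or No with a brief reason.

'VDLXV': V should not appear more than once

No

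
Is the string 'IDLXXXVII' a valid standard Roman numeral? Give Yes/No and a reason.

'IDLXXXVII': Invalid subtractive combination: ID

No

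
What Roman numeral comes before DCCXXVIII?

DCCXXVIII = 728, so the previous integer is 728 - 1 = 727

DCCXXVII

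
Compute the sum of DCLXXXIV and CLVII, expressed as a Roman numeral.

DCLXXXIV = 684
CLVII = 157
684 + 157 = 841

DCCCXLI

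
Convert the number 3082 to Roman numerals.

Convert 3082 to Roman numerals:
  3082 contains 3×1000 (MMM)
  82 contains 1×50 (L)
  32 contains 3×10 (XXX)
  2 contains 2×1 (II)

MMMLXXXII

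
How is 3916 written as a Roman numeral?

Convert 3916 to Roman numerals:
  3916 contains 3×1000 (MMM)
  916 contains 1×900 (CM)
  16 contains 1×10 (X)
  6 contains 1×5 (V)
  1 contains 1×1 (I)

MMMCMXVI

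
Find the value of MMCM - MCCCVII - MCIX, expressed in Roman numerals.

MMCM = 2900, MCCCVII = 1307, MCIX = 1109
2900 - 1307 = 1593
1593 - 1109 = 484

CDLXXXIV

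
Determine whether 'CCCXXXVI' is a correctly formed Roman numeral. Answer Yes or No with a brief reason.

'CCCXXXVI': Check the rules: uses only the symbols I, V, X, L, C, D, M; no symbol is repeated more than three times in a row; V, L and D each appear at most once; no smaller symbol precedes a larger one (values never increase from left to right). Value: C (100) + C (100) + C (100) + X (10) + X (10) + X (10) + V (5) + I (1) = 336. So it is a valid standard Roman numeral.

Yes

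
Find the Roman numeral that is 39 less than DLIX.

DLIX = 559
559 - 39 = 520

DXX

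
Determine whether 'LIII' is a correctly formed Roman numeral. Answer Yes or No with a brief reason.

'LIII': Check the rules: uses only the symbols I, V, X, L, C, D, M; no symbol is repeated more than three times in a row; V, L and D each appear at most once; no smaller symbol precedes a larger one (values never increase from left to right). Value: L (50) + I (1) + I (1) + I (1) = 53. So it is a valid standard Roman numeral.

Yes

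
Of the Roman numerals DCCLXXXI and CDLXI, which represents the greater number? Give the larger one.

DCCLXXXI = 781
CDLXI = 461
781 is larger

DCCLXXXI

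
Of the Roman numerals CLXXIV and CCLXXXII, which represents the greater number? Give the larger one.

CLXXIV = 174
CCLXXXII = 282
282 is larger

CCLXXXII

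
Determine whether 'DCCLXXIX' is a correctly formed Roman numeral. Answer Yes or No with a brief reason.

'DCCLXXIX': Check the rules: uses only the symbols I, V, X, L, C, D, M; no symbol is repeated more than three times in a row; V, L and D each appear at most once; the only place a smaller symbol precedes a larger one is the allowed subtractive pair IX, the symbol right after such a pair (if any) is smaller than the pair's first symbol, and otherwise the values never increase from left to right. Value: D (500) + C (100) + C (100) + L (50) + X (10) + X (10) + IX (9) = 779. So it is a valid standard Roman numeral.

Yes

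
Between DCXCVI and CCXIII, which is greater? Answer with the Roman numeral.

DCXCVI = 696
CCXIII = 213
696 is larger

DCXCVI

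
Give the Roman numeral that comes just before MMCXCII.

MMCXCII = 2192; previous is 2191

MMCXCI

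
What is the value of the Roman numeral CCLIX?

CCLIX: C=100, C=100, L=50, IX=9
100 + 100 + 50 + 9 = 259

259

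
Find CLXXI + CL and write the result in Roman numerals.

CLXXI = 171
CL = 150
171 + 150 = 321

CCCXXI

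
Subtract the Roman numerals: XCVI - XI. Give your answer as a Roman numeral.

XCVI = 96
XI = 11
96 - 11 = 85

LXXXV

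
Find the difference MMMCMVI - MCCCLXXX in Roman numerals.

MMMCMVI = 3906
MCCCLXXX = 1380
3906 - 1380 = 2526

MMDXXVI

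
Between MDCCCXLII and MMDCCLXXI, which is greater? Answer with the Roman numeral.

MDCCCXLII = 1842
MMDCCLXXI = 2771
2771 is larger

MMDCCLXXI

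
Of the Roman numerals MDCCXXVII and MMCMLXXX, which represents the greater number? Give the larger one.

MDCCXXVII = 1727
MMCMLXXX = 2980
2980 is larger

MMCMLXXX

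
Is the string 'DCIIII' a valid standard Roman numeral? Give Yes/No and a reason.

'DCIIII': More than 3 consecutive I's

No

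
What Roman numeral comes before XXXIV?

XXXIV = 34, so the previous integer is 34 - 1 = 33

XXXIII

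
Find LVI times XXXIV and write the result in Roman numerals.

LVI = 56
XXXIV = 34
56 × 34 = 1904

MCMIV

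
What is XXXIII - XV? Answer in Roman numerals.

XXXIII = 33
XV = 15
33 - 15 = 18

XVIII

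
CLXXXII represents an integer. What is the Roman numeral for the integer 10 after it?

CLXXXII = 182
182 + 10 = 192

CXCII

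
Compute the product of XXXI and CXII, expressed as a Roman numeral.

XXXI = 31
CXII = 112
31 × 112 = 3472

MMMCDLXXII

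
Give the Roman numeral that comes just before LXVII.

LXVII = 67; previous is 66

LXVI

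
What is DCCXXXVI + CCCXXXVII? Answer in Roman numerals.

DCCXXXVI = 736
CCCXXXVII = 337
736 + 337 = 1073

MLXXIII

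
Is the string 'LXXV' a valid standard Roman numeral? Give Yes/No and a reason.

'LXXV': Check the rules: uses only the symbols I, V, X, L, C, D, M; no symbol is repeated more than three times in a row; V, L and D each appear at most once; no smaller symbol precedes a larger one (values never increase from left to right). Value: L (50) + X (10) + X (10) + V (5) = 75. So it is a valid standard Roman numeral.

Yes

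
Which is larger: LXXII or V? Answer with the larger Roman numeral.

LXXII = 72
V = 5
72 is larger

LXXII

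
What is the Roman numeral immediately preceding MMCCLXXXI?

MMCCLXXXI = 2281; previous is 2280

MMCCLXXX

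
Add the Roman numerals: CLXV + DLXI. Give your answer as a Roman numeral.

CLXV = 165
DLXI = 561
165 + 561 = 726

DCCXXVI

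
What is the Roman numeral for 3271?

Convert 3271 to Roman numerals:
  3271 contains 3×1000 (MMM)
  271 contains 2×100 (CC)
  71 contains 1×50 (L)
  21 contains 2×10 (XX)
  1 contains 1×1 (I)

MMMCCLXXI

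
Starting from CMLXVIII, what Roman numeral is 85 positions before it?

CMLXVIII = 968
968 - 85 = 883

DCCCLXXXIII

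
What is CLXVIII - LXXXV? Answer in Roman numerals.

CLXVIII = 168
LXXXV = 85
168 - 85 = 83

LXXXIII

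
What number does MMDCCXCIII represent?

MMDCCXCIII: M=1000, M=1000, D=500, C=100, C=100, XC=90, I=1, I=1, I=1
1000 + 1000 + 500 + 100 + 100 + 90 + 1 + 1 + 1 = 2793

2793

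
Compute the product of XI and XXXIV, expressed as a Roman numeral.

XI = 11
XXXIV = 34
11 × 34 = 374

CCCLXXIV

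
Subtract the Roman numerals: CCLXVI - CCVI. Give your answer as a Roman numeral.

CCLXVI = 266
CCVI = 206
266 - 206 = 60

LX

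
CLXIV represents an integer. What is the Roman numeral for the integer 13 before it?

CLXIV = 164
164 - 13 = 151

CLI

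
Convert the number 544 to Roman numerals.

Convert 544 to Roman numerals:
  544 contains 1×500 (D)
  44 contains 1×40 (XL)
  4 contains 1×4 (IV)

DXLIV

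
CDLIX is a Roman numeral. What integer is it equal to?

CDLIX: CD=400, L=50, IX=9
400 + 50 + 9 = 459

459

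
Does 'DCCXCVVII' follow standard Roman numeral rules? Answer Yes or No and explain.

'DCCXCVVII': V should not appear more than once

No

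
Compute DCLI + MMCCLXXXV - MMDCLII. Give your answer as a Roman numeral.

DCLI = 651, MMCCLXXXV = 2285, MMDCLII = 2652
651 + 2285 = 2936
2936 - 2652 = 284

CCLXXXIV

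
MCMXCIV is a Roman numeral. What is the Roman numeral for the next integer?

MCMXCIV = 1994, so the next integer is 1994 + 1 = 1995

MCMXCV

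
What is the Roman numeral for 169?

Convert 169 to Roman numerals:
  169 contains 1×100 (C)
  69 contains 1×50 (L)
  19 contains 1×10 (X)
  9 contains 1×9 (IX)

CLXIX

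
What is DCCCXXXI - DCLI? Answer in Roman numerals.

DCCCXXXI = 831
DCLI = 651
831 - 651 = 180

CLXXX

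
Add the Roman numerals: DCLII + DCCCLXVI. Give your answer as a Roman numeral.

DCLII = 652
DCCCLXVI = 866
652 + 866 = 1518

MDXVIII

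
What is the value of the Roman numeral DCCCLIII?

DCCCLIII: D=500, C=100, C=100, C=100, L=50, I=1, I=1, I=1
500 + 100 + 100 + 100 + 50 + 1 + 1 + 1 = 853

853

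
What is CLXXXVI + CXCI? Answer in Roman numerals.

CLXXXVI = 186
CXCI = 191
186 + 191 = 377

CCCLXXVII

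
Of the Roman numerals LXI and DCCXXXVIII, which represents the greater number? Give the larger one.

LXI = 61
DCCXXXVIII = 738
738 is larger

DCCXXXVIII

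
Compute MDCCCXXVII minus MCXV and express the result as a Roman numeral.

MDCCCXXVII = 1827
MCXV = 1115
1827 - 1115 = 712

DCCXII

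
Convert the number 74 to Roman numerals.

Convert 74 to Roman numerals:
  74 contains 1×50 (L)
  24 contains 2×10 (XX)
  4 contains 1×4 (IV)

LXXIV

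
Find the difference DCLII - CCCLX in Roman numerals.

DCLII = 652
CCCLX = 360
652 - 360 = 292

CCXCII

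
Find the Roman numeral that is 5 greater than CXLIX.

CXLIX = 149
149 + 5 = 154

CLIV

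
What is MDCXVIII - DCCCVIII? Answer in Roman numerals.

MDCXVIII = 1618
DCCCVIII = 808
1618 - 808 = 810

DCCCX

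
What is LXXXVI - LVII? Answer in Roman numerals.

LXXXVI = 86
LVII = 57
86 - 57 = 29

XXIX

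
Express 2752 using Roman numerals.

Convert 2752 to Roman numerals:
  2752 contains 2×1000 (MM)
  752 contains 1×500 (D)
  252 contains 2×100 (CC)
  52 contains 1×50 (L)
  2 contains 2×1 (II)

MMDCCLII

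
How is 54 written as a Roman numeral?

Convert 54 to Roman numerals:
  54 contains 1×50 (L)
  4 contains 1×4 (IV)

LIV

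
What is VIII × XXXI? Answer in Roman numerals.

VIII = 8
XXXI = 31
8 × 31 = 248

CCXLVIII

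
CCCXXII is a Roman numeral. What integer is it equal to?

CCCXXII: C=100, C=100, C=100, X=10, X=10, I=1, I=1
100 + 100 + 100 + 10 + 10 + 1 + 1 = 322

322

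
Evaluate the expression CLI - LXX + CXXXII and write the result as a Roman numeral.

CLI = 151, LXX = 70, CXXXII = 132
151 - 70 = 81
81 + 132 = 213

CCXIII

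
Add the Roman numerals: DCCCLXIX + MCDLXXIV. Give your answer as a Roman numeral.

DCCCLXIX = 869
MCDLXXIV = 1474
869 + 1474 = 2343

MMCCCXLIII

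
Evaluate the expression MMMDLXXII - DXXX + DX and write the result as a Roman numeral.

MMMDLXXII = 3572, DXXX = 530, DX = 510
3572 - 530 = 3042
3042 + 510 = 3552

MMMDLII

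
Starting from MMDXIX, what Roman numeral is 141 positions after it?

MMDXIX = 2519
2519 + 141 = 2660

MMDCLX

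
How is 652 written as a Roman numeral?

Convert 652 to Roman numerals:
  652 contains 1×500 (D)
  152 contains 1×100 (C)
  52 contains 1×50 (L)
  2 contains 2×1 (II)

DCLII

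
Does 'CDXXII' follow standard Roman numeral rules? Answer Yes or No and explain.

'CDXXII': Check the rules: uses only the symbols I, V, X, L, C, D, M; no symbol is repeated more than three times in a row; V, L and D each appear at most once; the only place a smaller symbol precedes a larger one is the allowed subtractive pair CD, the symbol right after such a pair (if any) is smaller than the pair's first symbol, and otherwise the values never increase from left to right. Value: CD (400) + X (10) + X (10) + I (1) + I (1) = 422. So it is a valid standard Roman numeral.

Yes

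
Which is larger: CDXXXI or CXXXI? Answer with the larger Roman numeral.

CDXXXI = 431
CXXXI = 131
431 is larger

CDXXXI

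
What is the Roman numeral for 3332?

Convert 3332 to Roman numerals:
  3332 contains 3×1000 (MMM)
  332 contains 3×100 (CCC)
  32 contains 3×10 (XXX)
  2 contains 2×1 (II)

MMMCCCXXXII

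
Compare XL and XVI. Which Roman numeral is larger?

XL = 40
XVI = 16
40 is larger

XL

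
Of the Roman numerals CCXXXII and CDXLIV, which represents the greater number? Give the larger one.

CCXXXII = 232
CDXLIV = 444
444 is larger

CDXLIV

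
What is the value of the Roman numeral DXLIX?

DXLIX: D=500, XL=40, IX=9
500 + 40 + 9 = 549

549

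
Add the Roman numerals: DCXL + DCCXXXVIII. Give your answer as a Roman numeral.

DCXL = 640
DCCXXXVIII = 738
640 + 738 = 1378

MCCCLXXVIII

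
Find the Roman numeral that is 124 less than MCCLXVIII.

MCCLXVIII = 1268
1268 - 124 = 1144

MCXLIV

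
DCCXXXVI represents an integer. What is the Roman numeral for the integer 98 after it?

DCCXXXVI = 736
736 + 98 = 834

DCCCXXXIV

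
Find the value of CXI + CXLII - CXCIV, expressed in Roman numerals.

CXI = 111, CXLII = 142, CXCIV = 194
111 + 142 = 253
253 - 194 = 59

LIX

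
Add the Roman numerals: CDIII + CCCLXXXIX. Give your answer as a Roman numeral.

CDIII = 403
CCCLXXXIX = 389
403 + 389 = 792

DCCXCII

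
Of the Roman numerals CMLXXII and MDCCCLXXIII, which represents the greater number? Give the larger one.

CMLXXII = 972
MDCCCLXXIII = 1873
1873 is larger

MDCCCLXXIII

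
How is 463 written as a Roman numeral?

Convert 463 to Roman numerals:
  463 contains 1×400 (CD)
  63 contains 1×50 (L)
  13 contains 1×10 (X)
  3 contains 3×1 (III)

CDLXIII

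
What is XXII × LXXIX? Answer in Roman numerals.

XXII = 22
LXXIX = 79
22 × 79 = 1738

MDCCXXXVIII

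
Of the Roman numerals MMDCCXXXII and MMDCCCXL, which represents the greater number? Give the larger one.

MMDCCXXXII = 2732
MMDCCCXL = 2840
2840 is larger

MMDCCCXL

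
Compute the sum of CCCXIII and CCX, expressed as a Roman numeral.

CCCXIII = 313
CCX = 210
313 + 210 = 523

DXXIII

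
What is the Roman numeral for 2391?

Convert 2391 to Roman numerals:
  2391 contains 2×1000 (MM)
  391 contains 3×100 (CCC)
  91 contains 1×90 (XC)
  1 contains 1×1 (I)

MMCCCXCI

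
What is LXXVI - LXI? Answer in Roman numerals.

LXXVI = 76
LXI = 61
76 - 61 = 15

XV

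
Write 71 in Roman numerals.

Convert 71 to Roman numerals:
  71 contains 1×50 (L)
  21 contains 2×10 (XX)
  1 contains 1×1 (I)

LXXI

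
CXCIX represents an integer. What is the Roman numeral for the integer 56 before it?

CXCIX = 199
199 - 56 = 143

CXLIII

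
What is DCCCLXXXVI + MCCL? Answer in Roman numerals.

DCCCLXXXVI = 886
MCCL = 1250
886 + 1250 = 2136

MMCXXXVI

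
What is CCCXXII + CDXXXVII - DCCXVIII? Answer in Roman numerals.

CCCXXII = 322, CDXXXVII = 437, DCCXVIII = 718
322 + 437 = 759
759 - 718 = 41

XLI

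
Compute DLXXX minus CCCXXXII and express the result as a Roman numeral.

DLXXX = 580
CCCXXXII = 332
580 - 332 = 248

CCXLVIII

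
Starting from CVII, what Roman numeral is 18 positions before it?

CVII = 107
107 - 18 = 89

LXXXIX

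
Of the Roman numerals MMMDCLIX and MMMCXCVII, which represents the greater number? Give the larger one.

MMMDCLIX = 3659
MMMCXCVII = 3197
3659 is larger

MMMDCLIX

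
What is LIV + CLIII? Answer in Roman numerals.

LIV = 54
CLIII = 153
54 + 153 = 207

CCVII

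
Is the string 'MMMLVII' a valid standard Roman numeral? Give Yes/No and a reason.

'MMMLVII': Check the rules: uses only the symbols I, V, X, L, C, D, M; no symbol is repeated more than three times in a row; V, L and D each appear at most once; no smaller symbol precedes a larger one (values never increase from left to right). Value: M (1000) + M (1000) + M (1000) + L (50) + V (5) + I (1) + I (1) = 3057. So it is a valid standard Roman numeral.

Yes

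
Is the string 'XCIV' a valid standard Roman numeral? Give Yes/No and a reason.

'XCIV': Check the rules: uses only the symbols I, V, X, L, C, D, M; no symbol is repeated more than three times in a row; V, L and D each appear at most once; the only places a smaller symbol precedes a larger one are the allowed subtractive pairs XC, IV, the symbol right after such a pair (if any) is smaller than the pair's first symbol, and otherwise the values never increase from left to right. Value: XC (90) + IV (4) = 94. So it is a valid standard Roman numeral.

Yes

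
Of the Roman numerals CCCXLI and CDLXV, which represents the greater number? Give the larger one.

CCCXLI = 341
CDLXV = 465
465 is larger

CDLXV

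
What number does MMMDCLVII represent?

MMMDCLVII: M=1000, M=1000, M=1000, D=500, C=100, L=50, V=5, I=1, I=1
1000 + 1000 + 1000 + 500 + 100 + 50 + 5 + 1 + 1 = 3657

3657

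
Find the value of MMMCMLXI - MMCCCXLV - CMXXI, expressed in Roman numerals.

MMMCMLXI = 3961, MMCCCXLV = 2345, CMXXI = 921
3961 - 2345 = 1616
1616 - 921 = 695

DCXCV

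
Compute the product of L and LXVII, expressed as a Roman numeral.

L = 50
LXVII = 67
50 × 67 = 3350

MMMCCCL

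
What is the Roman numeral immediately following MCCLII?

MCCLII = 1252; next is 1253

MCCLIII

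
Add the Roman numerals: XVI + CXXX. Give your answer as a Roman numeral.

XVI = 16
CXXX = 130
16 + 130 = 146

CXLVI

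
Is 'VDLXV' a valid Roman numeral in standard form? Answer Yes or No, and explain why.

'VDLXV': V should not appear more than once

No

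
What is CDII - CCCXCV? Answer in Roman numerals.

CDII = 402
CCCXCV = 395
402 - 395 = 7

VII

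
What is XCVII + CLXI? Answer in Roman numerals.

XCVII = 97
CLXI = 161
97 + 161 = 258

CCLVIII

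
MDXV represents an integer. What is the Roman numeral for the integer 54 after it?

MDXV = 1515
1515 + 54 = 1569

MDLXIX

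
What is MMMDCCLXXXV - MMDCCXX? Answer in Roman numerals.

MMMDCCLXXXV = 3785
MMDCCXX = 2720
3785 - 2720 = 1065

MLXV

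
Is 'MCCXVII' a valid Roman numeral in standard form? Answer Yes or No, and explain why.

'MCCXVII': Check the rules: uses only the symbols I, V, X, L, C, D, M; no symbol is repeated more than three times in a row; V, L and D each appear at most once; no smaller symbol precedes a larger one (values never increase from left to right). Value: M (1000) + C (100) + C (100) + X (10) + V (5) + I (1) + I (1) = 1217. So it is a valid standard Roman numeral.

Yes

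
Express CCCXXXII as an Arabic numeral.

CCCXXXII: C=100, C=100, C=100, X=10, X=10, X=10, I=1, I=1
100 + 100 + 100 + 10 + 10 + 10 + 1 + 1 = 332

332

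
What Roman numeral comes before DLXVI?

DLXVI = 566, so the previous integer is 566 - 1 = 565

DLXV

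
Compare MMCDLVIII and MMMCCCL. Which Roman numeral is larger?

MMCDLVIII = 2458
MMMCCCL = 3350
3350 is larger

MMMCCCL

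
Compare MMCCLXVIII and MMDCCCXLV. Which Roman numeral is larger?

MMCCLXVIII = 2268
MMDCCCXLV = 2845
2845 is larger

MMDCCCXLV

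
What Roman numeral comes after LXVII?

LXVII = 67, so the next integer is 67 + 1 = 68

LXVIII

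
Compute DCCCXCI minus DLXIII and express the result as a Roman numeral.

DCCCXCI = 891
DLXIII = 563
891 - 563 = 328

CCCXXVIII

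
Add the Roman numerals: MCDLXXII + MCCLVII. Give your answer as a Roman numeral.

MCDLXXII = 1472
MCCLVII = 1257
1472 + 1257 = 2729

MMDCCXXIX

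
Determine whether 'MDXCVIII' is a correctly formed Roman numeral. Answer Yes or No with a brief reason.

'MDXCVIII': Check the rules: uses only the symbols I, V, X, L, C, D, M; no symbol is repeated more than three times in a row; V, L and D each appear at most once; the only place a smaller symbol precedes a larger one is the allowed subtractive pair XC, the symbol right after such a pair (if any) is smaller than the pair's first symbol, and otherwise the values never increase from left to right. Value: M (1000) + D (500) + XC (90) + V (5) + I (1) + I (1) + I (1) = 1598. So it is a valid standard Roman numeral.

Yes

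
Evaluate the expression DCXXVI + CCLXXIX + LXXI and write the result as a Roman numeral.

DCXXVI = 626, CCLXXIX = 279, LXXI = 71
626 + 279 = 905
905 + 71 = 976

CMLXXVI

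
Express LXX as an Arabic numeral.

LXX: L=50, X=10, X=10
50 + 10 + 10 = 70

70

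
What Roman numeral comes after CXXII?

CXXII = 122, so the next integer is 122 + 1 = 123

CXXIII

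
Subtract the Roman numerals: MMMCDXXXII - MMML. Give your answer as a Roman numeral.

MMMCDXXXII = 3432
MMML = 3050
3432 - 3050 = 382

CCCLXXXII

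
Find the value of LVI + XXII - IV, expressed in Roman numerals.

LVI = 56, XXII = 22, IV = 4
56 + 22 = 78
78 - 4 = 74

LXXIV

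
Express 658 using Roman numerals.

Convert 658 to Roman numerals:
  658 contains 1×500 (D)
  158 contains 1×100 (C)
  58 contains 1×50 (L)
  8 contains 1×5 (V)
  3 contains 3×1 (III)

DCLVIII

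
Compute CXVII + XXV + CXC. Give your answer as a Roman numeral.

CXVII = 117, XXV = 25, CXC = 190
117 + 25 = 142
142 + 190 = 332

CCCXXXII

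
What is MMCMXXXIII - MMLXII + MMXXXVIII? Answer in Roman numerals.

MMCMXXXIII = 2933, MMLXII = 2062, MMXXXVIII = 2038
2933 - 2062 = 871
871 + 2038 = 2909

MMCMIX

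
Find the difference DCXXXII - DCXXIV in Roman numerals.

DCXXXII = 632
DCXXIV = 624
632 - 624 = 8

VIII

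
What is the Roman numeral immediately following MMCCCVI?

MMCCCVI = 2306; next is 2307

MMCCCVII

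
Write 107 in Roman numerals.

Convert 107 to Roman numerals:
  107 contains 1×100 (C)
  7 contains 1×5 (V)
  2 contains 2×1 (II)

CVII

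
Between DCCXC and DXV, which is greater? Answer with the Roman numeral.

DCCXC = 790
DXV = 515
790 is larger

DCCXC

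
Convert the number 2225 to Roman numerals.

Convert 2225 to Roman numerals:
  2225 contains 2×1000 (MM)
  225 contains 2×100 (CC)
  25 contains 2×10 (XX)
  5 contains 1×5 (V)

MMCCXXV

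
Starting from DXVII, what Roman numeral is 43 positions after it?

DXVII = 517
517 + 43 = 560

DLX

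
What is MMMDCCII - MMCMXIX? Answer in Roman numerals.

MMMDCCII = 3702
MMCMXIX = 2919
3702 - 2919 = 783

DCCLXXXIII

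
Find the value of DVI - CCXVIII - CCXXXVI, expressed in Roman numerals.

DVI = 506, CCXVIII = 218, CCXXXVI = 236
506 - 218 = 288
288 - 236 = 52

LII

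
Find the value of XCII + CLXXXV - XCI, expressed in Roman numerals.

XCII = 92, CLXXXV = 185, XCI = 91
92 + 185 = 277
277 - 91 = 186

CLXXXVI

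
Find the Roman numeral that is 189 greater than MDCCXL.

MDCCXL = 1740
1740 + 189 = 1929

MCMXXIX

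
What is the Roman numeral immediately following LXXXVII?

LXXXVII = 87, so the next integer is 87 + 1 = 88

LXXXVIII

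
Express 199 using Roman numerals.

Convert 199 to Roman numerals:
  199 contains 1×100 (C)
  99 contains 1×90 (XC)
  9 contains 1×9 (IX)

CXCIX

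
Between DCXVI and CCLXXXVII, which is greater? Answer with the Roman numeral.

DCXVI = 616
CCLXXXVII = 287
616 is larger

DCXVI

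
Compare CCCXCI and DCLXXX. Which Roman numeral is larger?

CCCXCI = 391
DCLXXX = 680
680 is larger

DCLXXX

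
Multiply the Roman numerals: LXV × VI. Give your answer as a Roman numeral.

LXV = 65
VI = 6
65 × 6 = 390

CCCXC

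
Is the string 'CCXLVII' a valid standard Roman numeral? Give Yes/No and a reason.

'CCXLVII': Check the rules: uses only the symbols I, V, X, L, C, D, M; no symbol is repeated more than three times in a row; V, L and D each appear at most once; the only place a smaller symbol precedes a larger one is the allowed subtractive pair XL, the symbol right after such a pair (if any) is smaller than the pair's first symbol, and otherwise the values never increase from left to right. Value: C (100) + C (100) + XL (40) + V (5) + I (1) + I (1) = 247. So it is a valid standard Roman numeral.

Yes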